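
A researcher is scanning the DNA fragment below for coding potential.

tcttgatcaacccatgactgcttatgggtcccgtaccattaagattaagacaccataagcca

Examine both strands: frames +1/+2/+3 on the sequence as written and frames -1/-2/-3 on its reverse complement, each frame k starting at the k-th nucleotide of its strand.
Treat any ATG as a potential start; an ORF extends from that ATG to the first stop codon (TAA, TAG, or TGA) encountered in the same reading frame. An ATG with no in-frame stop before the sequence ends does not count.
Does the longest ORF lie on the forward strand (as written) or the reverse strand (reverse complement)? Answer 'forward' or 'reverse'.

forward

Reverse complement (5'→3'): TGGCTTATGGTGTCTTAATCTTAATGGTACGGGACCCATAAGCAGTCATGGGTTGATCAAGA
Frame +1: TCT TGA TCA ACC CAT GAC TGC TTA TGG GTC CCG TAC CAT TAA GAT TAA GAC ACC ATA AGC — no ATG→stop ORF.
Frame +2: CTT GAT CAA CCC ATG ACT GCT TAT GGG TCC CGT ACC ATT AAG ATT AAG ACA CCA TAA GCC — ATG at 14, stop TAA at 56 → 45 nt.
Frame +3: TTG ATC AAC CCA TGA CTG CTT ATG GGT CCC GTA CCA TTA AGA TTA AGA CAC CAT AAG CCA — no ATG→stop ORF.
Frame -1: TGG CTT ATG GTG TCT TAA TCT TAA TGG TAC GGG ACC CAT AAG CAG TCA TGG GTT GAT CAA — ATG at 7, stop TAA at 16 → 12 nt.
Frame -2: GGC TTA TGG TGT CTT AAT CTT AAT GGT ACG GGA CCC ATA AGC AGT CAT GGG TTG ATC AAG — no ATG→stop ORF.
Frame -3: GCT TAT GGT GTC TTA ATC TTA ATG GTA CGG GAC CCA TAA GCA GTC ATG GGT TGA TCA AGA — ATG at 24, stop TAA at 39 → 18 nt; ATG at 48, stop TGA at 54 → 9 nt.
Forward-strand max 45 nt; reverse-strand max 18 nt. The forward strand has the longer ORF.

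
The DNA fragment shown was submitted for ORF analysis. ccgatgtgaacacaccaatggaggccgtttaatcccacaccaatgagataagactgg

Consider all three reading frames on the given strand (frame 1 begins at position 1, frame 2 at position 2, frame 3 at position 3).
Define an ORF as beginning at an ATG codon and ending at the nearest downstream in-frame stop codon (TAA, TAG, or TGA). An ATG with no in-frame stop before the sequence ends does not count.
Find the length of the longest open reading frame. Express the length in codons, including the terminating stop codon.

Frame 1: CCG ATG TGA ACA CAC CAA TGG AGG CCG TTT AAT CCC ACA CCA ATG AGA TAA GAC TGG — ATG at 4, stop TGA at 7 → 6 nt; ATG at 43, stop TAA at 49 → 9 nt.
Frame 2: CGA TGT GAA CAC ACC AAT GGA GGC CGT TTA ATC CCA CAC CAA TGA GAT AAG ACT — no ATG→stop ORF.
Frame 3: GAT GTG AAC ACA CCA ATG GAG GCC GTT TAA TCC CAC ACC AAT GAG ATA AGA CTG — ATG at 18, stop TAA at 30 → 15 nt.
Longest: frame 3, positions 18–32, 15 nt = 5 codons = 4 aa. → 5 codons.

5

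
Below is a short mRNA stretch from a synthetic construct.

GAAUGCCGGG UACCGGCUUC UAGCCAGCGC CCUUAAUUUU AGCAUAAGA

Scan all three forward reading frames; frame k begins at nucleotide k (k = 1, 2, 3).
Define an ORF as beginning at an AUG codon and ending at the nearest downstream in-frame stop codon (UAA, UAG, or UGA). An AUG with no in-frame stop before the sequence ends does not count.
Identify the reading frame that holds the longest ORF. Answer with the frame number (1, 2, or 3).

Frame 1: GAA UGC CGG GUA CCG GCU UCU AGC CAG CGC CCU UAA UUU UAG CAU AAG — no AUG→stop ORF.
Frame 2: AAU GCC GGG UAC CGG CUU CUA GCC AGC GCC CUU AAU UUU AGC AUA AGA — no AUG→stop ORF.
Frame 3: AUG CCG GGU ACC GGC UUC UAG CCA GCG CCC UUA AUU UUA GCA UAA — AUG at 3, stop UAG at 21 → 21 nt.
Longest ORF is 21 nt in frame 3 (positions 3–23).

3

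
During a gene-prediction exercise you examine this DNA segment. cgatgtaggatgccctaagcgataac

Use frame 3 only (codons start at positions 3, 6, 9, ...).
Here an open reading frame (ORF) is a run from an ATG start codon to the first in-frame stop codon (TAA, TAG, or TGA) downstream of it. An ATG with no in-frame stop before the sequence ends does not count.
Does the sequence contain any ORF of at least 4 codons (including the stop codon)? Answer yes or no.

Frame 3: ATG TAG GAT GCC CTA AGC GAT AAC — ATG at 3, stop TAG at 6 → 6 nt.
Largest ORF found is 2 codons < 4, so no.

no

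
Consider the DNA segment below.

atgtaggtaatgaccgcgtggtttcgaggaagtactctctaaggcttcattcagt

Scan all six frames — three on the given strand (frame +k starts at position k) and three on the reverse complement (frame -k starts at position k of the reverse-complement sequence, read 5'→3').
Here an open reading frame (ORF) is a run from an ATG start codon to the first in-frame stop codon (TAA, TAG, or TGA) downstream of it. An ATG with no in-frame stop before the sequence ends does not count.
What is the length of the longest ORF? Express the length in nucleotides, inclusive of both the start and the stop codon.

33

Reverse complement (5'→3'): ACTGAATGAAGCCTTAGAGAGTACTTCCTCGAAACCACGCGGTCATTACCTACAT
Frame +1: ATG TAG GTA ATG ACC GCG TGG TTT CGA GGA AGT ACT CTC TAA GGC TTC ATT CAG — ATG at 1, stop TAG at 4 → 6 nt; ATG at 10, stop TAA at 40 → 33 nt.
Frame +2: TGT AGG TAA TGA CCG CGT GGT TTC GAG GAA GTA CTC TCT AAG GCT TCA TTC AGT — no ATG→stop ORF.
Frame +3: GTA GGT AAT GAC CGC GTG GTT TCG AGG AAG TAC TCT CTA AGG CTT CAT TCA — no ATG→stop ORF.
Frame -1: ACT GAA TGA AGC CTT AGA GAG TAC TTC CTC GAA ACC ACG CGG TCA TTA CCT ACA — no ATG→stop ORF.
Frame -2: CTG AAT GAA GCC TTA GAG AGT ACT TCC TCG AAA CCA CGC GGT CAT TAC CTA CAT — no ATG→stop ORF.
Frame -3: TGA ATG AAG CCT TAG AGA GTA CTT CCT CGA AAC CAC GCG GTC ATT ACC TAC — ATG at 6, stop TAG at 15 → 12 nt.
Longest: frame +1, positions 10–42, 33 nt = 11 codons = 10 aa. → 33 nucleotides.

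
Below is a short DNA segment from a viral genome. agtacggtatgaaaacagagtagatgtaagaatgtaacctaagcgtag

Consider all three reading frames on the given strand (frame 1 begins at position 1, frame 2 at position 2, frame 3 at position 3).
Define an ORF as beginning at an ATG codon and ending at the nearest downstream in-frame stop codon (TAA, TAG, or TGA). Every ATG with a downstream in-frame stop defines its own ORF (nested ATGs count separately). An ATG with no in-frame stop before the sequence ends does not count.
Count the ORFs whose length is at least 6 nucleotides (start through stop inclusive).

3

Frame 1: AGT ACG GTA TGA AAA CAG AGT AGA TGT AAG AAT GTA ACC TAA GCG TAG — no ATG→stop ORF.
Frame 2: GTA CGG TAT GAA AAC AGA GTA GAT GTA AGA ATG TAA CCT AAG CGT — ATG at 32, stop TAA at 35 → 6 nt.
Frame 3: TAC GGT ATG AAA ACA GAG TAG ATG TAA GAA TGT AAC CTA AGC GTA — ATG at 9, stop TAG at 21 → 15 nt; ATG at 24, stop TAA at 27 → 6 nt.
ORFs ≥ 6 nucleotides: frame 2 32–37 (6 nucleotides), frame 3 9–23 (15 nucleotides), frame 3 24–29 (6 nucleotides). Count = 3.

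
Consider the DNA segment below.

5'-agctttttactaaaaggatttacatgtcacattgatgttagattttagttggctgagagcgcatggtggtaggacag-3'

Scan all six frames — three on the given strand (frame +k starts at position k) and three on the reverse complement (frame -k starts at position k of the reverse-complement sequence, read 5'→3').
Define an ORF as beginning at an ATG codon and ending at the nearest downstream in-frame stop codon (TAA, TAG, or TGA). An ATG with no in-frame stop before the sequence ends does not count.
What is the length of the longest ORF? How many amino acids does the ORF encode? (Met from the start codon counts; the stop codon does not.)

8

Reverse complement (5'→3'): CTGTCCTACCACCATGCGCTCTCAGCCAACTAAAATCTAACATCAATGTGACATGTAAATCCTTTTAGTAAAAAGCT
Frame +1: AGC TTT TTA CTA AAA GGA TTT ACA TGT CAC ATT GAT GTT AGA TTT TAG TTG GCT GAG AGC GCA TGG TGG TAG GAC — no ATG→stop ORF.
Frame +2: GCT TTT TAC TAA AAG GAT TTA CAT GTC ACA TTG ATG TTA GAT TTT AGT TGG CTG AGA GCG CAT GGT GGT AGG ACA — no ATG→stop ORF.
Frame +3: CTT TTT ACT AAA AGG ATT TAC ATG TCA CAT TGA TGT TAG ATT TTA GTT GGC TGA GAG CGC ATG GTG GTA GGA CAG — ATG at 24, stop TGA at 33 → 12 nt.
Frame -1: CTG TCC TAC CAC CAT GCG CTC TCA GCC AAC TAA AAT CTA ACA TCA ATG TGA CAT GTA AAT CCT TTT AGT AAA AAG — ATG at 46, stop TGA at 49 → 6 nt.
Frame -2: TGT CCT ACC ACC ATG CGC TCT CAG CCA ACT AAA ATC TAA CAT CAA TGT GAC ATG TAA ATC CTT TTA GTA AAA AGC — ATG at 14, stop TAA at 38 → 27 nt; ATG at 53, stop TAA at 56 → 6 nt.
Frame -3: GTC CTA CCA CCA TGC GCT CTC AGC CAA CTA AAA TCT AAC ATC AAT GTG ACA TGT AAA TCC TTT TAG TAA AAA GCT — no ATG→stop ORF.
Longest: frame -2, positions 14–40, 27 nt = 9 codons = 8 aa. → 8 amino acids.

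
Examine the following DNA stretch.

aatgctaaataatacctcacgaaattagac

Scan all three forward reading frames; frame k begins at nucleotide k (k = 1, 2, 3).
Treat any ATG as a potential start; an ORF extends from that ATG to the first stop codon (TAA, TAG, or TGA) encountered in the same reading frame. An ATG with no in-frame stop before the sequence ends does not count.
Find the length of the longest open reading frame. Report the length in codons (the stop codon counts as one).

9

Frame 1: AAT GCT AAA TAA TAC CTC ACG AAA TTA GAC — no ATG→stop ORF.
Frame 2: ATG CTA AAT AAT ACC TCA CGA AAT TAG — ATG at 2, stop TAG at 26 → 27 nt.
Frame 3: TGC TAA ATA ATA CCT CAC GAA ATT AGA — no ATG→stop ORF.
Longest: frame 2, positions 2–28, 27 nt = 9 codons = 8 aa. → 9 codons.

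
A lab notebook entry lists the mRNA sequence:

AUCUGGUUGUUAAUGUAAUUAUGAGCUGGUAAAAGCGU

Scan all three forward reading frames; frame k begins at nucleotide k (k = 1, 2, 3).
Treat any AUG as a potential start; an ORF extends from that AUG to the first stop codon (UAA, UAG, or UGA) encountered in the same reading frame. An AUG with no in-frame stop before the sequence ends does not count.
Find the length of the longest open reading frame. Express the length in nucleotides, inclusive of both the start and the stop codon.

12

Frame 1: AUC UGG UUG UUA AUG UAA UUA UGA GCU GGU AAA AGC — AUG at 13, stop UAA at 16 → 6 nt.
Frame 2: UCU GGU UGU UAA UGU AAU UAU GAG CUG GUA AAA GCG — no AUG→stop ORF.
Frame 3: CUG GUU GUU AAU GUA AUU AUG AGC UGG UAA AAG CGU — AUG at 21, stop UAA at 30 → 12 nt.
Longest: frame 3, positions 21–32, 12 nt = 4 codons = 3 aa. → 12 nucleotides.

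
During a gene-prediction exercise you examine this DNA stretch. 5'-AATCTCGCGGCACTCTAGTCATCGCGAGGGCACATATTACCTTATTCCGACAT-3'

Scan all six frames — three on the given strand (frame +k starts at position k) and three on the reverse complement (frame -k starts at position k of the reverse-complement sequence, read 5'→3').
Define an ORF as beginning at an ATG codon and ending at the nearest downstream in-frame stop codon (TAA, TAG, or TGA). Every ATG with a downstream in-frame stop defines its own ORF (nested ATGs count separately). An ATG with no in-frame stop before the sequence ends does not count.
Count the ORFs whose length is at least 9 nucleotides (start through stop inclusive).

Reverse complement (5'→3'): ATGTCGGAATAAGGTAATATGTGCCCTCGCGATGACTAGAGTGCCGCGAGATT
Frame +1: AAT CTC GCG GCA CTC TAG TCA TCG CGA GGG CAC ATA TTA CCT TAT TCC GAC — no ATG→stop ORF.
Frame +2: ATC TCG CGG CAC TCT AGT CAT CGC GAG GGC ACA TAT TAC CTT ATT CCG ACA — no ATG→stop ORF.
Frame +3: TCT CGC GGC ACT CTA GTC ATC GCG AGG GCA CAT ATT ACC TTA TTC CGA CAT — no ATG→stop ORF.
Frame -1: ATG TCG GAA TAA GGT AAT ATG TGC CCT CGC GAT GAC TAG AGT GCC GCG AGA — ATG at 1, stop TAA at 10 → 12 nt; ATG at 19, stop TAG at 37 → 21 nt.
Frame -2: TGT CGG AAT AAG GTA ATA TGT GCC CTC GCG ATG ACT AGA GTG CCG CGA GAT — no ATG→stop ORF.
Frame -3: GTC GGA ATA AGG TAA TAT GTG CCC TCG CGA TGA CTA GAG TGC CGC GAG ATT — no ATG→stop ORF.
ORFs ≥ 9 nucleotides: frame -1 1–12 (12 nucleotides), frame -1 19–39 (21 nucleotides). Count = 2.

2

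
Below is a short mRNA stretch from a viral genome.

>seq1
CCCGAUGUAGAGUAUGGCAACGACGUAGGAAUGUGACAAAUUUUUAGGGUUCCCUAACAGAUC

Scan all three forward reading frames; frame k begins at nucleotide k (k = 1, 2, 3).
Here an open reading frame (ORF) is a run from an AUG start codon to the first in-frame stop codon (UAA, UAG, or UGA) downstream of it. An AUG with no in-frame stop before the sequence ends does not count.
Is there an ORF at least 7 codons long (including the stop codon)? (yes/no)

no

Frame 1: CCC GAU GUA GAG UAU GGC AAC GAC GUA GGA AUG UGA CAA AUU UUU AGG GUU CCC UAA CAG AUC — AUG at 31, stop UGA at 34 → 6 nt.
Frame 2: CCG AUG UAG AGU AUG GCA ACG ACG UAG GAA UGU GAC AAA UUU UUA GGG UUC CCU AAC AGA — AUG at 5, stop UAG at 8 → 6 nt; AUG at 14, stop UAG at 26 → 15 nt.
Frame 3: CGA UGU AGA GUA UGG CAA CGA CGU AGG AAU GUG ACA AAU UUU UAG GGU UCC CUA ACA GAU — no AUG→stop ORF.
Largest ORF found is 5 codons < 7, so no.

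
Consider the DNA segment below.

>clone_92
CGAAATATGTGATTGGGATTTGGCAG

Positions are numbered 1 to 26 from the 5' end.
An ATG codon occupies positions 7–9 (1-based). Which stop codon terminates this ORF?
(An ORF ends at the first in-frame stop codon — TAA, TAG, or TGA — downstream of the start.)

Codons from position 7: ATG (7–9), TGA (10–12).
The first in-frame stop codon is TGA.

TGA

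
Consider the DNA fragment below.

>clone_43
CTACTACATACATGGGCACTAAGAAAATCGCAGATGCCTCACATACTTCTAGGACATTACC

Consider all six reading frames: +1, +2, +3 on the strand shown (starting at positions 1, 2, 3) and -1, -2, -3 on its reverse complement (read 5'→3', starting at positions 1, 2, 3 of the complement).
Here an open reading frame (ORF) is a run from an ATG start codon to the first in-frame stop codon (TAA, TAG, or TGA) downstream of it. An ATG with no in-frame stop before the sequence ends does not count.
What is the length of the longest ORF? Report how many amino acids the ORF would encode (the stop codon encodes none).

2

Reverse complement (5'→3'): GGTAATGTCCTAGAAGTATGTGAGGCATCTGCGATTTTCTTAGTGCCCATGTATGTAGTAG
Frame +1: CTA CTA CAT ACA TGG GCA CTA AGA AAA TCG CAG ATG CCT CAC ATA CTT CTA GGA CAT TAC — no ATG→stop ORF.
Frame +2: TAC TAC ATA CAT GGG CAC TAA GAA AAT CGC AGA TGC CTC ACA TAC TTC TAG GAC ATT ACC — no ATG→stop ORF.
Frame +3: ACT ACA TAC ATG GGC ACT AAG AAA ATC GCA GAT GCC TCA CAT ACT TCT AGG ACA TTA — no ATG→stop ORF.
Frame -1: GGT AAT GTC CTA GAA GTA TGT GAG GCA TCT GCG ATT TTC TTA GTG CCC ATG TAT GTA GTA — no ATG→stop ORF.
Frame -2: GTA ATG TCC TAG AAG TAT GTG AGG CAT CTG CGA TTT TCT TAG TGC CCA TGT ATG TAG TAG — ATG at 5, stop TAG at 11 → 9 nt; ATG at 53, stop TAG at 56 → 6 nt.
Frame -3: TAA TGT CCT AGA AGT ATG TGA GGC ATC TGC GAT TTT CTT AGT GCC CAT GTA TGT AGT — ATG at 18, stop TGA at 21 → 6 nt.
Longest: frame -2, positions 5–13, 9 nt = 3 codons = 2 aa. → 2 amino acids.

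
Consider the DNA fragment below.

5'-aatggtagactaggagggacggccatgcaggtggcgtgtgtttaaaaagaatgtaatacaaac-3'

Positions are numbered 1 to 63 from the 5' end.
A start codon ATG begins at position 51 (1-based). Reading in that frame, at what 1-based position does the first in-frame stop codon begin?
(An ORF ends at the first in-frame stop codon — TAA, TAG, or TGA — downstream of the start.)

Codons from position 51: ATG (51–53), TAA (54–56).
TAA is a stop codon; it begins at position 54.

54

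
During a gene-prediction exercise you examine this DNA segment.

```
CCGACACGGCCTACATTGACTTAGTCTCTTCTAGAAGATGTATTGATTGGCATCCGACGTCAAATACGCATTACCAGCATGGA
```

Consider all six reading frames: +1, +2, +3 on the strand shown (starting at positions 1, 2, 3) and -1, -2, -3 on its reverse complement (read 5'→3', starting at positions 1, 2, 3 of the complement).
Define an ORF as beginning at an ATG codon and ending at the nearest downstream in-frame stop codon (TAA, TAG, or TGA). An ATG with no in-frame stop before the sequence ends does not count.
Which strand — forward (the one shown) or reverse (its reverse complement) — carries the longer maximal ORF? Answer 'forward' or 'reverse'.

reverse

Reverse complement (5'→3'): TCCATGCTGGTAATGCGTATTTGACGTCGGATGCCAATCAATACATCTTCTAGAAGAGACTAAGTCAATGTAGGCCGTGTCGG
Frame +1: CCG ACA CGG CCT ACA TTG ACT TAG TCT CTT CTA GAA GAT GTA TTG ATT GGC ATC CGA CGT CAA ATA CGC ATT ACC AGC ATG — no ATG→stop ORF.
Frame +2: CGA CAC GGC CTA CAT TGA CTT AGT CTC TTC TAG AAG ATG TAT TGA TTG GCA TCC GAC GTC AAA TAC GCA TTA CCA GCA TGG — ATG at 38, stop TGA at 44 → 9 nt.
Frame +3: GAC ACG GCC TAC ATT GAC TTA GTC TCT TCT AGA AGA TGT ATT GAT TGG CAT CCG ACG TCA AAT ACG CAT TAC CAG CAT GGA — no ATG→stop ORF.
Frame -1: TCC ATG CTG GTA ATG CGT ATT TGA CGT CGG ATG CCA ATC AAT ACA TCT TCT AGA AGA GAC TAA GTC AAT GTA GGC CGT GTC — ATG at 4, stop TGA at 22 → 21 nt; ATG at 13, stop TGA at 22 → 12 nt; ATG at 31, stop TAA at 61 → 33 nt.
Frame -2: CCA TGC TGG TAA TGC GTA TTT GAC GTC GGA TGC CAA TCA ATA CAT CTT CTA GAA GAG ACT AAG TCA ATG TAG GCC GTG TCG — ATG at 68, stop TAG at 71 → 6 nt.
Frame -3: CAT GCT GGT AAT GCG TAT TTG ACG TCG GAT GCC AAT CAA TAC ATC TTC TAG AAG AGA CTA AGT CAA TGT AGG CCG TGT CGG — no ATG→stop ORF.
Forward-strand max 9 nt; reverse-strand max 33 nt. The reverse strand has the longer ORF.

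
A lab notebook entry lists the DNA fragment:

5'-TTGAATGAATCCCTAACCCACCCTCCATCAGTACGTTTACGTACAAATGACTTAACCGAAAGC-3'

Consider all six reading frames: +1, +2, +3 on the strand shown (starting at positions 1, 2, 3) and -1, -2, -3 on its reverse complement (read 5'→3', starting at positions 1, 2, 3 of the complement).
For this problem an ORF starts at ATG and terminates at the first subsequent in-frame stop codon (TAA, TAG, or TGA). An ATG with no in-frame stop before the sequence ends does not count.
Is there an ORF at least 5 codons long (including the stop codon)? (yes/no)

Reverse complement (5'→3'): GCTTTCGGTTAAGTCATTTGTACGTAAACGTACTGATGGAGGGTGGGTTAGGGATTCATTCAA
Frame +1: TTG AAT GAA TCC CTA ACC CAC CCT CCA TCA GTA CGT TTA CGT ACA AAT GAC TTA ACC GAA AGC — no ATG→stop ORF.
Frame +2: TGA ATG AAT CCC TAA CCC ACC CTC CAT CAG TAC GTT TAC GTA CAA ATG ACT TAA CCG AAA — ATG at 5, stop TAA at 14 → 12 nt; ATG at 47, stop TAA at 53 → 9 nt.
Frame +3: GAA TGA ATC CCT AAC CCA CCC TCC ATC AGT ACG TTT ACG TAC AAA TGA CTT AAC CGA AAG — no ATG→stop ORF.
Frame -1: GCT TTC GGT TAA GTC ATT TGT ACG TAA ACG TAC TGA TGG AGG GTG GGT TAG GGA TTC ATT CAA — no ATG→stop ORF.
Frame -2: CTT TCG GTT AAG TCA TTT GTA CGT AAA CGT ACT GAT GGA GGG TGG GTT AGG GAT TCA TTC — no ATG→stop ORF.
Frame -3: TTT CGG TTA AGT CAT TTG TAC GTA AAC GTA CTG ATG GAG GGT GGG TTA GGG ATT CAT TCA — no ATG→stop ORF.
Largest ORF found is 4 codons < 5, so no.

no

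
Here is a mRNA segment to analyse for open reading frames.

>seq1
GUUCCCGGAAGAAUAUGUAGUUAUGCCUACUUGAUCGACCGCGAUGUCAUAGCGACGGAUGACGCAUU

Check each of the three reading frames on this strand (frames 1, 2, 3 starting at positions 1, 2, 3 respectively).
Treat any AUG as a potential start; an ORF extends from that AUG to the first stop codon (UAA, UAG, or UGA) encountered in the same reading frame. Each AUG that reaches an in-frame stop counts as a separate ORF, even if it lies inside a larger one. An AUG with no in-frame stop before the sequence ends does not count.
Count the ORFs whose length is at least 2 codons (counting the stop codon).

Frame 1: GUU CCC GGA AGA AUA UGU AGU UAU GCC UAC UUG AUC GAC CGC GAU GUC AUA GCG ACG GAU GAC GCA — no AUG→stop ORF.
Frame 2: UUC CCG GAA GAA UAU GUA GUU AUG CCU ACU UGA UCG ACC GCG AUG UCA UAG CGA CGG AUG ACG CAU — AUG at 23, stop UGA at 32 → 12 nt; AUG at 44, stop UAG at 50 → 9 nt.
Frame 3: UCC CGG AAG AAU AUG UAG UUA UGC CUA CUU GAU CGA CCG CGA UGU CAU AGC GAC GGA UGA CGC AUU — AUG at 15, stop UAG at 18 → 6 nt.
ORFs ≥ 2 codons: frame 2 23–34 (4 codons), frame 2 44–52 (3 codons), frame 3 15–20 (2 codons). Count = 3.

3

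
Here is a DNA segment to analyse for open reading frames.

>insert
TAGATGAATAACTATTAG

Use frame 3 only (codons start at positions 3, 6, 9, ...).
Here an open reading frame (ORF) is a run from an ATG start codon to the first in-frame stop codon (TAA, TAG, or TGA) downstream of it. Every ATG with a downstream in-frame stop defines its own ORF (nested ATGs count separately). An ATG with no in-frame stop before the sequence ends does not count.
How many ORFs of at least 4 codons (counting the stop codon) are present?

0

Frame 3: GAT GAA TAA CTA TTA — no ATG→stop ORF.
No ORF reaches 4 codons. Count = 0.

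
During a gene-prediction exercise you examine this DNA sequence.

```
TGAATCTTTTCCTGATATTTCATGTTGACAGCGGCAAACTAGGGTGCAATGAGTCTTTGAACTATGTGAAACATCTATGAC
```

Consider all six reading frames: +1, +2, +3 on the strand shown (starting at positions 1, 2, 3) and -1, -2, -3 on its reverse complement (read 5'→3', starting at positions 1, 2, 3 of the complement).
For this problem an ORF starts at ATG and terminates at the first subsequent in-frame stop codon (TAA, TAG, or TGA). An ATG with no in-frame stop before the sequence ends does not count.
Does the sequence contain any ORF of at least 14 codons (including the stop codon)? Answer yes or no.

no

Reverse complement (5'→3'): GTCATAGATGTTTCACATAGTTCAAAGACTCATTGCACCCTAGTTTGCCGCTGTCAACATGAAATATCAGGAAAAGATTCA
Frame +1: TGA ATC TTT TCC TGA TAT TTC ATG TTG ACA GCG GCA AAC TAG GGT GCA ATG AGT CTT TGA ACT ATG TGA AAC ATC TAT GAC — ATG at 22, stop TAG at 40 → 21 nt; ATG at 49, stop TGA at 58 → 12 nt; ATG at 64, stop TGA at 67 → 6 nt.
Frame +2: GAA TCT TTT CCT GAT ATT TCA TGT TGA CAG CGG CAA ACT AGG GTG CAA TGA GTC TTT GAA CTA TGT GAA ACA TCT ATG — no ATG→stop ORF.
Frame +3: AAT CTT TTC CTG ATA TTT CAT GTT GAC AGC GGC AAA CTA GGG TGC AAT GAG TCT TTG AAC TAT GTG AAA CAT CTA TGA — no ATG→stop ORF.
Frame -1: GTC ATA GAT GTT TCA CAT AGT TCA AAG ACT CAT TGC ACC CTA GTT TGC CGC TGT CAA CAT GAA ATA TCA GGA AAA GAT TCA — no ATG→stop ORF.
Frame -2: TCA TAG ATG TTT CAC ATA GTT CAA AGA CTC ATT GCA CCC TAG TTT GCC GCT GTC AAC ATG AAA TAT CAG GAA AAG ATT — ATG at 8, stop TAG at 41 → 36 nt.
Frame -3: CAT AGA TGT TTC ACA TAG TTC AAA GAC TCA TTG CAC CCT AGT TTG CCG CTG TCA ACA TGA AAT ATC AGG AAA AGA TTC — no ATG→stop ORF.
Largest ORF found is 12 codons < 14, so no.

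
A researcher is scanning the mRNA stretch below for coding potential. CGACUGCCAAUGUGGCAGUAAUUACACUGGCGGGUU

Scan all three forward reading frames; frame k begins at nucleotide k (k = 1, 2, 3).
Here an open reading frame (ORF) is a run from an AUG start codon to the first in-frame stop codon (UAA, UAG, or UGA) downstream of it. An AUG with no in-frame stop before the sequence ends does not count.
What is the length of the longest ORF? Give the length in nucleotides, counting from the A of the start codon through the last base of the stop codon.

Frame 1: CGA CUG CCA AUG UGG CAG UAA UUA CAC UGG CGG GUU — AUG at 10, stop UAA at 19 → 12 nt.
Frame 2: GAC UGC CAA UGU GGC AGU AAU UAC ACU GGC GGG — no AUG→stop ORF.
Frame 3: ACU GCC AAU GUG GCA GUA AUU ACA CUG GCG GGU — no AUG→stop ORF.
Longest: frame 1, positions 10–21, 12 nt = 4 codons = 3 aa. → 12 nucleotides.

12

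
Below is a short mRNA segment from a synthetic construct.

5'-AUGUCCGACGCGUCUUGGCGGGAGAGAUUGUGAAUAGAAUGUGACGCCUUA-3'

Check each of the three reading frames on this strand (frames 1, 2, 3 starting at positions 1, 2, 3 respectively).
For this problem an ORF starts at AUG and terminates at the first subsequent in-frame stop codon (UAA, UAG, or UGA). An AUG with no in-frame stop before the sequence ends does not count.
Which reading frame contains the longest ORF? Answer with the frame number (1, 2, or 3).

Frame 1: AUG UCC GAC GCG UCU UGG CGG GAG AGA UUG UGA AUA GAA UGU GAC GCC UUA — AUG at 1, stop UGA at 31 → 33 nt.
Frame 2: UGU CCG ACG CGU CUU GGC GGG AGA GAU UGU GAA UAG AAU GUG ACG CCU — no AUG→stop ORF.
Frame 3: GUC CGA CGC GUC UUG GCG GGA GAG AUU GUG AAU AGA AUG UGA CGC CUU — AUG at 39, stop UGA at 42 → 6 nt.
Longest ORF is 33 nt in frame 1 (positions 1–33).

1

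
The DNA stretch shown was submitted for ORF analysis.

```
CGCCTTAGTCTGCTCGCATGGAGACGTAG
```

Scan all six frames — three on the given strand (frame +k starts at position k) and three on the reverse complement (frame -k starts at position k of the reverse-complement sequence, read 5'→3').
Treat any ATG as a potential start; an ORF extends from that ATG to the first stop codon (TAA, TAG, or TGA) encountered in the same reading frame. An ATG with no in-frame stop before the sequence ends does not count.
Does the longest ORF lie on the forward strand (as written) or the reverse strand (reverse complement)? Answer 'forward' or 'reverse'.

reverse

Reverse complement (5'→3'): CTACGTCTCCATGCGAGCAGACTAAGGCG
Frame +1: CGC CTT AGT CTG CTC GCA TGG AGA CGT — no ATG→stop ORF.
Frame +2: GCC TTA GTC TGC TCG CAT GGA GAC GTA — no ATG→stop ORF.
Frame +3: CCT TAG TCT GCT CGC ATG GAG ACG TAG — ATG at 18, stop TAG at 27 → 12 nt.
Frame -1: CTA CGT CTC CAT GCG AGC AGA CTA AGG — no ATG→stop ORF.
Frame -2: TAC GTC TCC ATG CGA GCA GAC TAA GGC — ATG at 11, stop TAA at 23 → 15 nt.
Frame -3: ACG TCT CCA TGC GAG CAG ACT AAG GCG — no ATG→stop ORF.
Forward-strand max 12 nt; reverse-strand max 15 nt. The reverse strand has the longer ORF.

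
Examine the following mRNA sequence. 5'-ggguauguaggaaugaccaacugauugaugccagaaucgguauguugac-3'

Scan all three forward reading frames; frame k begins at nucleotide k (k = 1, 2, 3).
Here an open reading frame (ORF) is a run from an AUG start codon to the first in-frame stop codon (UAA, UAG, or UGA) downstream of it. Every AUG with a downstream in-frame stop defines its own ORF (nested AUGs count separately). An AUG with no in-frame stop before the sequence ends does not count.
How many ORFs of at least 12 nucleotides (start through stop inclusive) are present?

Frame 1: GGG UAU GUA GGA AUG ACC AAC UGA UUG AUG CCA GAA UCG GUA UGU UGA — AUG at 13, stop UGA at 22 → 12 nt; AUG at 28, stop UGA at 46 → 21 nt.
Frame 2: GGU AUG UAG GAA UGA CCA ACU GAU UGA UGC CAG AAU CGG UAU GUU GAC — AUG at 5, stop UAG at 8 → 6 nt.
Frame 3: GUA UGU AGG AAU GAC CAA CUG AUU GAU GCC AGA AUC GGU AUG UUG — no AUG→stop ORF.
ORFs ≥ 12 nucleotides: frame 1 13–24 (12 nucleotides), frame 1 28–48 (21 nucleotides). Count = 2.

2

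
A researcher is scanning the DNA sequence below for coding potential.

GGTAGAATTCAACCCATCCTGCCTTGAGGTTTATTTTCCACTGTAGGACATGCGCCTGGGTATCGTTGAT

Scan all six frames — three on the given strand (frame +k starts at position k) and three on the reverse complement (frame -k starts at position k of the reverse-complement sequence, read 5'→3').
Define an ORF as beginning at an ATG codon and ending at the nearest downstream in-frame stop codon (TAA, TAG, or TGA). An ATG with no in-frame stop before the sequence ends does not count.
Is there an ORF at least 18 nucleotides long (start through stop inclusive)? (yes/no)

Reverse complement (5'→3'): ATCAACGATACCCAGGCGCATGTCCTACAGTGGAAAATAAACCTCAAGGCAGGATGGGTTGAATTCTACC
Frame +1: GGT AGA ATT CAA CCC ATC CTG CCT TGA GGT TTA TTT TCC ACT GTA GGA CAT GCG CCT GGG TAT CGT TGA — no ATG→stop ORF.
Frame +2: GTA GAA TTC AAC CCA TCC TGC CTT GAG GTT TAT TTT CCA CTG TAG GAC ATG CGC CTG GGT ATC GTT GAT — no ATG→stop ORF.
Frame +3: TAG AAT TCA ACC CAT CCT GCC TTG AGG TTT ATT TTC CAC TGT AGG ACA TGC GCC TGG GTA TCG TTG — no ATG→stop ORF.
Frame -1: ATC AAC GAT ACC CAG GCG CAT GTC CTA CAG TGG AAA ATA AAC CTC AAG GCA GGA TGG GTT GAA TTC TAC — no ATG→stop ORF.
Frame -2: TCA ACG ATA CCC AGG CGC ATG TCC TAC AGT GGA AAA TAA ACC TCA AGG CAG GAT GGG TTG AAT TCT ACC — ATG at 20, stop TAA at 38 → 21 nt.
Frame -3: CAA CGA TAC CCA GGC GCA TGT CCT ACA GTG GAA AAT AAA CCT CAA GGC AGG ATG GGT TGA ATT CTA — ATG at 54, stop TGA at 60 → 9 nt.
Frame -2 has an ORF of 21 nucleotides (positions 20–40) ≥ 18, so yes.

yes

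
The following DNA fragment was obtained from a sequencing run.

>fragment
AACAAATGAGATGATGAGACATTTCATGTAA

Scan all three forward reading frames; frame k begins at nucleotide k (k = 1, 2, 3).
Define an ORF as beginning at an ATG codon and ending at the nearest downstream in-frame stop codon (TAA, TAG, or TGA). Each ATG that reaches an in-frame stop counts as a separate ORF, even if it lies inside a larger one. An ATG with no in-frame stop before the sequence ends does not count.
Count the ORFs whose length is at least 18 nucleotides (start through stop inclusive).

Frame 1: AAC AAA TGA GAT GAT GAG ACA TTT CAT GTA — no ATG→stop ORF.
Frame 2: ACA AAT GAG ATG ATG AGA CAT TTC ATG TAA — ATG at 11, stop TAA at 29 → 21 nt; ATG at 14, stop TAA at 29 → 18 nt; ATG at 26, stop TAA at 29 → 6 nt.
Frame 3: CAA ATG AGA TGA TGA GAC ATT TCA TGT — ATG at 6, stop TGA at 12 → 9 nt.
ORFs ≥ 18 nucleotides: frame 2 11–31 (21 nucleotides), frame 2 14–31 (18 nucleotides). Count = 2.

2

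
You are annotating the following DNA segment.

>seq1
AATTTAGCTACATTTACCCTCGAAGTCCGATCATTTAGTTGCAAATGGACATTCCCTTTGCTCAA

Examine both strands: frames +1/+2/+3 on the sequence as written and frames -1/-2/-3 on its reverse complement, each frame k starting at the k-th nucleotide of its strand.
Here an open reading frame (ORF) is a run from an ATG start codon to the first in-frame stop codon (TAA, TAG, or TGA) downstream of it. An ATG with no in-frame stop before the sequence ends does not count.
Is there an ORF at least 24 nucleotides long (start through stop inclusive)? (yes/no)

no

Reverse complement (5'→3'): TTGAGCAAAGGGAATGTCCATTTGCAACTAAATGATCGGACTTCGAGGGTAAATGTAGCTAAATT
Frame +1: AAT TTA GCT ACA TTT ACC CTC GAA GTC CGA TCA TTT AGT TGC AAA TGG ACA TTC CCT TTG CTC — no ATG→stop ORF.
Frame +2: ATT TAG CTA CAT TTA CCC TCG AAG TCC GAT CAT TTA GTT GCA AAT GGA CAT TCC CTT TGC TCA — no ATG→stop ORF.
Frame +3: TTT AGC TAC ATT TAC CCT CGA AGT CCG ATC ATT TAG TTG CAA ATG GAC ATT CCC TTT GCT CAA — no ATG→stop ORF.
Frame -1: TTG AGC AAA GGG AAT GTC CAT TTG CAA CTA AAT GAT CGG ACT TCG AGG GTA AAT GTA GCT AAA — no ATG→stop ORF.
Frame -2: TGA GCA AAG GGA ATG TCC ATT TGC AAC TAA ATG ATC GGA CTT CGA GGG TAA ATG TAG CTA AAT — ATG at 14, stop TAA at 29 → 18 nt; ATG at 32, stop TAA at 50 → 21 nt; ATG at 53, stop TAG at 56 → 6 nt.
Frame -3: GAG CAA AGG GAA TGT CCA TTT GCA ACT AAA TGA TCG GAC TTC GAG GGT AAA TGT AGC TAA ATT — no ATG→stop ORF.
Largest ORF found is 21 nucleotides < 24, so no.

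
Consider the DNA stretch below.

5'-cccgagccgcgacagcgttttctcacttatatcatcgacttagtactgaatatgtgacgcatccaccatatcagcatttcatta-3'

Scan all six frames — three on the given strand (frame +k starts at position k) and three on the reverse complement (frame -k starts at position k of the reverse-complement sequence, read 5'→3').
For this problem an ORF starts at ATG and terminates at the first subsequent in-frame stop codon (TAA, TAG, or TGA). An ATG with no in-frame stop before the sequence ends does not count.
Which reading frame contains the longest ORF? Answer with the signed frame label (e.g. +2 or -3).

Reverse complement (5'→3'): TAATGAAATGCTGATATGGTGGATGCGTCACATATTCAGTACTAAGTCGATGATATAAGTGAGAAAACGCTGTCGCGGCTCGGG
Frame +1: CCC GAG CCG CGA CAG CGT TTT CTC ACT TAT ATC ATC GAC TTA GTA CTG AAT ATG TGA CGC ATC CAC CAT ATC AGC ATT TCA TTA — ATG at 52, stop TGA at 55 → 6 nt.
Frame +2: CCG AGC CGC GAC AGC GTT TTC TCA CTT ATA TCA TCG ACT TAG TAC TGA ATA TGT GAC GCA TCC ACC ATA TCA GCA TTT CAT — no ATG→stop ORF.
Frame +3: CGA GCC GCG ACA GCG TTT TCT CAC TTA TAT CAT CGA CTT AGT ACT GAA TAT GTG ACG CAT CCA CCA TAT CAG CAT TTC ATT — no ATG→stop ORF.
Frame -1: TAA TGA AAT GCT GAT ATG GTG GAT GCG TCA CAT ATT CAG TAC TAA GTC GAT GAT ATA AGT GAG AAA ACG CTG TCG CGG CTC GGG — ATG at 16, stop TAA at 43 → 30 nt.
Frame -2: AAT GAA ATG CTG ATA TGG TGG ATG CGT CAC ATA TTC AGT ACT AAG TCG ATG ATA TAA GTG AGA AAA CGC TGT CGC GGC TCG — ATG at 8, stop TAA at 56 → 51 nt; ATG at 23, stop TAA at 56 → 36 nt; ATG at 50, stop TAA at 56 → 9 nt.
Frame -3: ATG AAA TGC TGA TAT GGT GGA TGC GTC ACA TAT TCA GTA CTA AGT CGA TGA TAT AAG TGA GAA AAC GCT GTC GCG GCT CGG — ATG at 3, stop TGA at 12 → 12 nt.
Longest ORF is 51 nt in frame -2 (positions 8–58).

-2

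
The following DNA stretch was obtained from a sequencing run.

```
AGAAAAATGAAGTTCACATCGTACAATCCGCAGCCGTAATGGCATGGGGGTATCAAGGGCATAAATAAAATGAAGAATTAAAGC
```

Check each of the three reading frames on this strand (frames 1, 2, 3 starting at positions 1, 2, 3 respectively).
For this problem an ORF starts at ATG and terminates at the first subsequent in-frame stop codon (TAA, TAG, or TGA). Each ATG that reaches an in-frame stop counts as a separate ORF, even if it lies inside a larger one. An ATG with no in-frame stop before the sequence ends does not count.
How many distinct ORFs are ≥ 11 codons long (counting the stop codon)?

Frame 1: AGA AAA ATG AAG TTC ACA TCG TAC AAT CCG CAG CCG TAA TGG CAT GGG GGT ATC AAG GGC ATA AAT AAA ATG AAG AAT TAA AGC — ATG at 7, stop TAA at 37 → 33 nt; ATG at 70, stop TAA at 79 → 12 nt.
Frame 2: GAA AAA TGA AGT TCA CAT CGT ACA ATC CGC AGC CGT AAT GGC ATG GGG GTA TCA AGG GCA TAA ATA AAA TGA AGA ATT AAA — ATG at 44, stop TAA at 62 → 21 nt.
Frame 3: AAA AAT GAA GTT CAC ATC GTA CAA TCC GCA GCC GTA ATG GCA TGG GGG TAT CAA GGG CAT AAA TAA AAT GAA GAA TTA AAG — ATG at 39, stop TAA at 66 → 30 nt.
ORFs ≥ 11 codons: frame 1 7–39 (11 codons). Count = 1.

1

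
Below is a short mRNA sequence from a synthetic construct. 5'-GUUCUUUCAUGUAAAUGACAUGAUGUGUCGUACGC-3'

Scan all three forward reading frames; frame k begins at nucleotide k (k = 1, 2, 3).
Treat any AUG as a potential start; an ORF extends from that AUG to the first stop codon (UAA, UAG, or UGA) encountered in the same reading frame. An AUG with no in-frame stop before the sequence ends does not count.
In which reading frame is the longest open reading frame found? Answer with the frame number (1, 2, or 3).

3

Frame 1: GUU CUU UCA UGU AAA UGA CAU GAU GUG UCG UAC — no AUG→stop ORF.
Frame 2: UUC UUU CAU GUA AAU GAC AUG AUG UGU CGU ACG — no AUG→stop ORF.
Frame 3: UCU UUC AUG UAA AUG ACA UGA UGU GUC GUA CGC — AUG at 9, stop UAA at 12 → 6 nt; AUG at 15, stop UGA at 21 → 9 nt.
Longest ORF is 9 nt in frame 3 (positions 15–23).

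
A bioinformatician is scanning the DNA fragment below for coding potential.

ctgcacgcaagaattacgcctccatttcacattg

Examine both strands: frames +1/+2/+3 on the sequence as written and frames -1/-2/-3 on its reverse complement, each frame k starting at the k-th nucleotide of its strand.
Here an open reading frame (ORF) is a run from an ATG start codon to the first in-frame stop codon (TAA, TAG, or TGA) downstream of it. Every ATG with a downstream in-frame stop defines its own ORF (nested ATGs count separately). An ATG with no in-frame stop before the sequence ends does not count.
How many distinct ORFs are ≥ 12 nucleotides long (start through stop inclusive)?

Reverse complement (5'→3'): CAATGTGAAATGGAGGCGTAATTCTTGCGTGCAG
Frame +1: CTG CAC GCA AGA ATT ACG CCT CCA TTT CAC ATT — no ATG→stop ORF.
Frame +2: TGC ACG CAA GAA TTA CGC CTC CAT TTC ACA TTG — no ATG→stop ORF.
Frame +3: GCA CGC AAG AAT TAC GCC TCC ATT TCA CAT — no ATG→stop ORF.
Frame -1: CAA TGT GAA ATG GAG GCG TAA TTC TTG CGT GCA — ATG at 10, stop TAA at 19 → 12 nt.
Frame -2: AAT GTG AAA TGG AGG CGT AAT TCT TGC GTG CAG — no ATG→stop ORF.
Frame -3: ATG TGA AAT GGA GGC GTA ATT CTT GCG TGC — ATG at 3, stop TGA at 6 → 6 nt.
ORFs ≥ 12 nucleotides: frame -1 10–21 (12 nucleotides). Count = 1.

1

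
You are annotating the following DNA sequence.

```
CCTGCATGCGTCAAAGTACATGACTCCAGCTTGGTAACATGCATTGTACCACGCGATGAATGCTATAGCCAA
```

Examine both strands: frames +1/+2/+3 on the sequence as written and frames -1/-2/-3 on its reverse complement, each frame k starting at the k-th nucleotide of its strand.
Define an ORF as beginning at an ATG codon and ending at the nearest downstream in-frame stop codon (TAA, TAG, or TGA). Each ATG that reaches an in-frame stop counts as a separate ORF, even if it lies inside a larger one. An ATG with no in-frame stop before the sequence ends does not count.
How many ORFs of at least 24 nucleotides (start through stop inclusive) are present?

Reverse complement (5'→3'): TTGGCTATAGCATTCATCGCGTGGTACAATGCATGTTACCAAGCTGGAGTCATGTACTTTGACGCATGCAGG
Frame +1: CCT GCA TGC GTC AAA GTA CAT GAC TCC AGC TTG GTA ACA TGC ATT GTA CCA CGC GAT GAA TGC TAT AGC CAA — no ATG→stop ORF.
Frame +2: CTG CAT GCG TCA AAG TAC ATG ACT CCA GCT TGG TAA CAT GCA TTG TAC CAC GCG ATG AAT GCT ATA GCC — ATG at 20, stop TAA at 35 → 18 nt.
Frame +3: TGC ATG CGT CAA AGT ACA TGA CTC CAG CTT GGT AAC ATG CAT TGT ACC ACG CGA TGA ATG CTA TAG CCA — ATG at 6, stop TGA at 21 → 18 nt; ATG at 39, stop TGA at 57 → 21 nt; ATG at 60, stop TAG at 66 → 9 nt.
Frame -1: TTG GCT ATA GCA TTC ATC GCG TGG TAC AAT GCA TGT TAC CAA GCT GGA GTC ATG TAC TTT GAC GCA TGC AGG — no ATG→stop ORF.
Frame -2: TGG CTA TAG CAT TCA TCG CGT GGT ACA ATG CAT GTT ACC AAG CTG GAG TCA TGT ACT TTG ACG CAT GCA — no ATG→stop ORF.
Frame -3: GGC TAT AGC ATT CAT CGC GTG GTA CAA TGC ATG TTA CCA AGC TGG AGT CAT GTA CTT TGA CGC ATG CAG — ATG at 33, stop TGA at 60 → 30 nt.
ORFs ≥ 24 nucleotides: frame -3 33–62 (30 nucleotides). Count = 1.

1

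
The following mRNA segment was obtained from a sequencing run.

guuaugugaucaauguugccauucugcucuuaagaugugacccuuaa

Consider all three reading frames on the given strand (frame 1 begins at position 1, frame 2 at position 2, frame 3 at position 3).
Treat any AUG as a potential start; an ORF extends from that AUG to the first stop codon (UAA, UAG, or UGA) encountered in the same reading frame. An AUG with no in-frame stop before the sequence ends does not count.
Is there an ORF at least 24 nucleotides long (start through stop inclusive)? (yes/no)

no

Frame 1: GUU AUG UGA UCA AUG UUG CCA UUC UGC UCU UAA GAU GUG ACC CUU — AUG at 4, stop UGA at 7 → 6 nt; AUG at 13, stop UAA at 31 → 21 nt.
Frame 2: UUA UGU GAU CAA UGU UGC CAU UCU GCU CUU AAG AUG UGA CCC UUA — AUG at 35, stop UGA at 38 → 6 nt.
Frame 3: UAU GUG AUC AAU GUU GCC AUU CUG CUC UUA AGA UGU GAC CCU UAA — no AUG→stop ORF.
Largest ORF found is 21 nucleotides < 24, so no.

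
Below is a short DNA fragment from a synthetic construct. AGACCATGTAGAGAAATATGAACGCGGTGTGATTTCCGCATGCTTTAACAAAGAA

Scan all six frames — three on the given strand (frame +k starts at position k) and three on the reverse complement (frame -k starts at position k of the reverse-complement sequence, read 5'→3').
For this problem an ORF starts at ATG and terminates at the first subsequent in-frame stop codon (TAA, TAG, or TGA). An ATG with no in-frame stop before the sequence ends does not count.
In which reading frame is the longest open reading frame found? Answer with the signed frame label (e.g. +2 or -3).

Reverse complement (5'→3'): TTCTTTGTTAAAGCATGCGGAAATCACACCGCGTTCATATTTCTCTACATGGTCT
Frame +1: AGA CCA TGT AGA GAA ATA TGA ACG CGG TGT GAT TTC CGC ATG CTT TAA CAA AGA — ATG at 40, stop TAA at 46 → 9 nt.
Frame +2: GAC CAT GTA GAG AAA TAT GAA CGC GGT GTG ATT TCC GCA TGC TTT AAC AAA GAA — no ATG→stop ORF.
Frame +3: ACC ATG TAG AGA AAT ATG AAC GCG GTG TGA TTT CCG CAT GCT TTA ACA AAG — ATG at 6, stop TAG at 9 → 6 nt; ATG at 18, stop TGA at 30 → 15 nt.
Frame -1: TTC TTT GTT AAA GCA TGC GGA AAT CAC ACC GCG TTC ATA TTT CTC TAC ATG GTC — no ATG→stop ORF.
Frame -2: TCT TTG TTA AAG CAT GCG GAA ATC ACA CCG CGT TCA TAT TTC TCT ACA TGG TCT — no ATG→stop ORF.
Frame -3: CTT TGT TAA AGC ATG CGG AAA TCA CAC CGC GTT CAT ATT TCT CTA CAT GGT — no ATG→stop ORF.
Longest ORF is 15 nt in frame +3 (positions 18–32).

+3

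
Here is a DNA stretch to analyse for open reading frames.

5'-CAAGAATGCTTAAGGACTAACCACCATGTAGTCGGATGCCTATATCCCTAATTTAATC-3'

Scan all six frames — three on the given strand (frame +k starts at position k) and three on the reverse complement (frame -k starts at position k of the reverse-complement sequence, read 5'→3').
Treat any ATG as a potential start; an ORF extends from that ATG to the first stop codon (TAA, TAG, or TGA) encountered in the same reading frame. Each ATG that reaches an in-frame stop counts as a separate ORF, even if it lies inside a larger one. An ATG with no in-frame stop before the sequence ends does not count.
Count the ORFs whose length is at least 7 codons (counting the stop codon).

1

Reverse complement (5'→3'): GATTAAATTAGGGATATAGGCATCCGACTACATGGTGGTTAGTCCTTAAGCATTCTTG
Frame +1: CAA GAA TGC TTA AGG ACT AAC CAC CAT GTA GTC GGA TGC CTA TAT CCC TAA TTT AAT — no ATG→stop ORF.
Frame +2: AAG AAT GCT TAA GGA CTA ACC ACC ATG TAG TCG GAT GCC TAT ATC CCT AAT TTA ATC — ATG at 26, stop TAG at 29 → 6 nt.
Frame +3: AGA ATG CTT AAG GAC TAA CCA CCA TGT AGT CGG ATG CCT ATA TCC CTA ATT TAA — ATG at 6, stop TAA at 18 → 15 nt; ATG at 36, stop TAA at 54 → 21 nt.
Frame -1: GAT TAA ATT AGG GAT ATA GGC ATC CGA CTA CAT GGT GGT TAG TCC TTA AGC ATT CTT — no ATG→stop ORF.
Frame -2: ATT AAA TTA GGG ATA TAG GCA TCC GAC TAC ATG GTG GTT AGT CCT TAA GCA TTC TTG — ATG at 32, stop TAA at 47 → 18 nt.
Frame -3: TTA AAT TAG GGA TAT AGG CAT CCG ACT ACA TGG TGG TTA GTC CTT AAG CAT TCT — no ATG→stop ORF.
ORFs ≥ 7 codons: frame +3 36–56 (7 codons). Count = 1.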